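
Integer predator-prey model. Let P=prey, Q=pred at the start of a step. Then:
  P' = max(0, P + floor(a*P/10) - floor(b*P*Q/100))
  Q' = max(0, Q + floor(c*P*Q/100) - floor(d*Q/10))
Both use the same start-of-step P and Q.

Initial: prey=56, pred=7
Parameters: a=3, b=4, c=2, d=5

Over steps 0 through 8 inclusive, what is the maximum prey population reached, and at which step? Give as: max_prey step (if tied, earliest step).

Step 1: prey: 56+16-15=57; pred: 7+7-3=11
Step 2: prey: 57+17-25=49; pred: 11+12-5=18
Step 3: prey: 49+14-35=28; pred: 18+17-9=26
Step 4: prey: 28+8-29=7; pred: 26+14-13=27
Step 5: prey: 7+2-7=2; pred: 27+3-13=17
Step 6: prey: 2+0-1=1; pred: 17+0-8=9
Step 7: prey: 1+0-0=1; pred: 9+0-4=5
Step 8: prey: 1+0-0=1; pred: 5+0-2=3
Max prey = 57 at step 1

Answer: 57 1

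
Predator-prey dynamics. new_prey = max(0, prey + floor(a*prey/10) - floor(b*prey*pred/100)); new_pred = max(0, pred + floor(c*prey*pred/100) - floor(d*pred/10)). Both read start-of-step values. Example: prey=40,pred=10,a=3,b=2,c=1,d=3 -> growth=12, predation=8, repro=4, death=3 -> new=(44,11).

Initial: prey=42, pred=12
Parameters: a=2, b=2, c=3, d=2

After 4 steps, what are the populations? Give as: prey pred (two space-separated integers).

Step 1: prey: 42+8-10=40; pred: 12+15-2=25
Step 2: prey: 40+8-20=28; pred: 25+30-5=50
Step 3: prey: 28+5-28=5; pred: 50+42-10=82
Step 4: prey: 5+1-8=0; pred: 82+12-16=78

Answer: 0 78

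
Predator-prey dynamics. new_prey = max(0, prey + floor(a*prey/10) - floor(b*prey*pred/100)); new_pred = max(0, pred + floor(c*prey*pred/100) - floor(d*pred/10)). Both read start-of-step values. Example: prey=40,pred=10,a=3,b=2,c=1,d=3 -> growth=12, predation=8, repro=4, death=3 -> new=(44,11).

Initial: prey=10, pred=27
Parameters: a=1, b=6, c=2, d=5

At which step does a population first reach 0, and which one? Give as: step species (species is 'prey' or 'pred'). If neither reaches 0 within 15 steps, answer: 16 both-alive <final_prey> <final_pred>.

Step 1: prey: 10+1-16=0; pred: 27+5-13=19
First extinction: prey at step 1

Answer: 1 prey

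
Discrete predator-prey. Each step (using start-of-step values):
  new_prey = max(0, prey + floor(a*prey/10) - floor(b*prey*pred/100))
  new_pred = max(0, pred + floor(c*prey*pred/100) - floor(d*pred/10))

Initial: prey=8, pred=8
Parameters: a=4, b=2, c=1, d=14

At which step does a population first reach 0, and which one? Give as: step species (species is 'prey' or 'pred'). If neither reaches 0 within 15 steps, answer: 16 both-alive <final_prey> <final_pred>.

Step 1: prey: 8+3-1=10; pred: 8+0-11=0
First extinction: pred at step 1

Answer: 1 pred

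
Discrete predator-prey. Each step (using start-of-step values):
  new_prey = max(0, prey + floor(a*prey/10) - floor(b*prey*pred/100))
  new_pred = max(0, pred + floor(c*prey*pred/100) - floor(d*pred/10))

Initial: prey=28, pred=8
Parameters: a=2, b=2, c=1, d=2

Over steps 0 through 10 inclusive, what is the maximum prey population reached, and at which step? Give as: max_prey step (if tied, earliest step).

Step 1: prey: 28+5-4=29; pred: 8+2-1=9
Step 2: prey: 29+5-5=29; pred: 9+2-1=10
Step 3: prey: 29+5-5=29; pred: 10+2-2=10
Step 4: prey: 29+5-5=29; pred: 10+2-2=10
Step 5: prey: 29+5-5=29; pred: 10+2-2=10
Step 6: prey: 29+5-5=29; pred: 10+2-2=10
Step 7: prey: 29+5-5=29; pred: 10+2-2=10
Step 8: prey: 29+5-5=29; pred: 10+2-2=10
Step 9: prey: 29+5-5=29; pred: 10+2-2=10
Step 10: prey: 29+5-5=29; pred: 10+2-2=10
Max prey = 29 at step 1

Answer: 29 1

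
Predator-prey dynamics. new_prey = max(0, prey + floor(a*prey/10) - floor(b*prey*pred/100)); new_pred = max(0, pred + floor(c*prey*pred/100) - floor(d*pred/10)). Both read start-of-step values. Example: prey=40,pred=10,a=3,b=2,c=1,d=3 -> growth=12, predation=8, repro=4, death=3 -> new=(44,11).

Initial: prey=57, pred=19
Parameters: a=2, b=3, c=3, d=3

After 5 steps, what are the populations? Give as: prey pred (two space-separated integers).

Step 1: prey: 57+11-32=36; pred: 19+32-5=46
Step 2: prey: 36+7-49=0; pred: 46+49-13=82
Step 3: prey: 0+0-0=0; pred: 82+0-24=58
Step 4: prey: 0+0-0=0; pred: 58+0-17=41
Step 5: prey: 0+0-0=0; pred: 41+0-12=29

Answer: 0 29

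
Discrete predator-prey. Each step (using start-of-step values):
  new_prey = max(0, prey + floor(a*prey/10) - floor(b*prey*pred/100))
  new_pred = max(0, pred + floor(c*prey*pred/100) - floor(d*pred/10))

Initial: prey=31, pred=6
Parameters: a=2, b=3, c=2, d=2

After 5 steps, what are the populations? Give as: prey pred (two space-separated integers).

Answer: 10 25

Derivation:
Step 1: prey: 31+6-5=32; pred: 6+3-1=8
Step 2: prey: 32+6-7=31; pred: 8+5-1=12
Step 3: prey: 31+6-11=26; pred: 12+7-2=17
Step 4: prey: 26+5-13=18; pred: 17+8-3=22
Step 5: prey: 18+3-11=10; pred: 22+7-4=25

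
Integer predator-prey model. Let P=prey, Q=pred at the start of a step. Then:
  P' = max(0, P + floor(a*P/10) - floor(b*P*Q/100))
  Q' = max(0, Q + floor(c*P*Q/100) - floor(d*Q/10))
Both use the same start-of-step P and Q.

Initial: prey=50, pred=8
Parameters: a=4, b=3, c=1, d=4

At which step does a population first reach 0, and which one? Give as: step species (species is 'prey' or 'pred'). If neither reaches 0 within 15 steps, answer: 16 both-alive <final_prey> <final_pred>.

Step 1: prey: 50+20-12=58; pred: 8+4-3=9
Step 2: prey: 58+23-15=66; pred: 9+5-3=11
Step 3: prey: 66+26-21=71; pred: 11+7-4=14
Step 4: prey: 71+28-29=70; pred: 14+9-5=18
Step 5: prey: 70+28-37=61; pred: 18+12-7=23
Step 6: prey: 61+24-42=43; pred: 23+14-9=28
Step 7: prey: 43+17-36=24; pred: 28+12-11=29
Step 8: prey: 24+9-20=13; pred: 29+6-11=24
Step 9: prey: 13+5-9=9; pred: 24+3-9=18
Step 10: prey: 9+3-4=8; pred: 18+1-7=12
Step 11: prey: 8+3-2=9; pred: 12+0-4=8
Step 12: prey: 9+3-2=10; pred: 8+0-3=5
Step 13: prey: 10+4-1=13; pred: 5+0-2=3
Step 14: prey: 13+5-1=17; pred: 3+0-1=2
Step 15: prey: 17+6-1=22; pred: 2+0-0=2
No extinction within 15 steps

Answer: 16 both-alive 22 2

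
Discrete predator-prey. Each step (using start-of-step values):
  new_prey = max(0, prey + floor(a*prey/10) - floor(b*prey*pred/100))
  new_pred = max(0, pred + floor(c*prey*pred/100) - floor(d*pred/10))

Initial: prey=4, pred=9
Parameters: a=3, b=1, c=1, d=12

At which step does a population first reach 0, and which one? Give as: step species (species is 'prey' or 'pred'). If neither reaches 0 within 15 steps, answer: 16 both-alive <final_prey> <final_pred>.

Step 1: prey: 4+1-0=5; pred: 9+0-10=0
First extinction: pred at step 1

Answer: 1 pred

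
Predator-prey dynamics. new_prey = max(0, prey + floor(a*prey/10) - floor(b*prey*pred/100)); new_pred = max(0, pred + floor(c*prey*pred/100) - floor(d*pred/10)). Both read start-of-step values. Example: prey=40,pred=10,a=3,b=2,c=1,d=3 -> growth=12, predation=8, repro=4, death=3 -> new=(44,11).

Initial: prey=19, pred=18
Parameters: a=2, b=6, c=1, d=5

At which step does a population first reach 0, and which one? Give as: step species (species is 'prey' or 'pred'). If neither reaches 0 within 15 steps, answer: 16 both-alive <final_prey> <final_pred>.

Step 1: prey: 19+3-20=2; pred: 18+3-9=12
Step 2: prey: 2+0-1=1; pred: 12+0-6=6
Step 3: prey: 1+0-0=1; pred: 6+0-3=3
Step 4: prey: 1+0-0=1; pred: 3+0-1=2
Step 5: prey: 1+0-0=1; pred: 2+0-1=1
Step 6: prey: 1+0-0=1; pred: 1+0-0=1
Steps 7-15: state stable at prey=1, pred=1 (no change)
No extinction within 15 steps

Answer: 16 both-alive 1 1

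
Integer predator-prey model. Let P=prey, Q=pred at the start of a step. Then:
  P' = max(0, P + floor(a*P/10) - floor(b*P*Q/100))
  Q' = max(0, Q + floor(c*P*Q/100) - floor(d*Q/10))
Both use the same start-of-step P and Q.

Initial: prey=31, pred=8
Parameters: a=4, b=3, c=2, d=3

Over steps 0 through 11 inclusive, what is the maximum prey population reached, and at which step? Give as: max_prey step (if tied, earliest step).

Answer: 40 2

Derivation:
Step 1: prey: 31+12-7=36; pred: 8+4-2=10
Step 2: prey: 36+14-10=40; pred: 10+7-3=14
Step 3: prey: 40+16-16=40; pred: 14+11-4=21
Step 4: prey: 40+16-25=31; pred: 21+16-6=31
Step 5: prey: 31+12-28=15; pred: 31+19-9=41
Step 6: prey: 15+6-18=3; pred: 41+12-12=41
Step 7: prey: 3+1-3=1; pred: 41+2-12=31
Step 8: prey: 1+0-0=1; pred: 31+0-9=22
Step 9: prey: 1+0-0=1; pred: 22+0-6=16
Step 10: prey: 1+0-0=1; pred: 16+0-4=12
Step 11: prey: 1+0-0=1; pred: 12+0-3=9
Max prey = 40 at step 2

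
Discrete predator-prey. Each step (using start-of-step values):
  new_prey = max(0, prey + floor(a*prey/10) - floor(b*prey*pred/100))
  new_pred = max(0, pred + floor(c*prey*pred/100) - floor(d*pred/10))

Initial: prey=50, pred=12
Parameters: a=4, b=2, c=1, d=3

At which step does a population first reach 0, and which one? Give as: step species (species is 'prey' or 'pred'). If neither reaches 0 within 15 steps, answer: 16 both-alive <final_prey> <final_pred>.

Answer: 16 both-alive 9 4

Derivation:
Step 1: prey: 50+20-12=58; pred: 12+6-3=15
Step 2: prey: 58+23-17=64; pred: 15+8-4=19
Step 3: prey: 64+25-24=65; pred: 19+12-5=26
Step 4: prey: 65+26-33=58; pred: 26+16-7=35
Step 5: prey: 58+23-40=41; pred: 35+20-10=45
Step 6: prey: 41+16-36=21; pred: 45+18-13=50
Step 7: prey: 21+8-21=8; pred: 50+10-15=45
Step 8: prey: 8+3-7=4; pred: 45+3-13=35
Step 9: prey: 4+1-2=3; pred: 35+1-10=26
Step 10: prey: 3+1-1=3; pred: 26+0-7=19
Step 11: prey: 3+1-1=3; pred: 19+0-5=14
Step 12: prey: 3+1-0=4; pred: 14+0-4=10
Step 13: prey: 4+1-0=5; pred: 10+0-3=7
Step 14: prey: 5+2-0=7; pred: 7+0-2=5
Step 15: prey: 7+2-0=9; pred: 5+0-1=4
No extinction within 15 steps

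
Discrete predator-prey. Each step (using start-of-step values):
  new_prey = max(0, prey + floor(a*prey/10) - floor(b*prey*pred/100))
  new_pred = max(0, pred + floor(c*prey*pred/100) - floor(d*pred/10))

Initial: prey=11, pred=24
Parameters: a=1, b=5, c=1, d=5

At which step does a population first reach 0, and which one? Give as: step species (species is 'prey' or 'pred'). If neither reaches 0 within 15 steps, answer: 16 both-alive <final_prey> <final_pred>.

Answer: 1 prey

Derivation:
Step 1: prey: 11+1-13=0; pred: 24+2-12=14
First extinction: prey at step 1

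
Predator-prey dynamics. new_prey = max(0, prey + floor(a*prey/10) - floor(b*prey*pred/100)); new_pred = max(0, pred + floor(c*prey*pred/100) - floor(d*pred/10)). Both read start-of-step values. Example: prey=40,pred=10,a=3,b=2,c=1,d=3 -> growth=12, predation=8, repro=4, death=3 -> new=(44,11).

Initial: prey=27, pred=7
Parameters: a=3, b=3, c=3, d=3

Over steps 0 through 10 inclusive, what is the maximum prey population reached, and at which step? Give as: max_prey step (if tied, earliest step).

Step 1: prey: 27+8-5=30; pred: 7+5-2=10
Step 2: prey: 30+9-9=30; pred: 10+9-3=16
Step 3: prey: 30+9-14=25; pred: 16+14-4=26
Step 4: prey: 25+7-19=13; pred: 26+19-7=38
Step 5: prey: 13+3-14=2; pred: 38+14-11=41
Step 6: prey: 2+0-2=0; pred: 41+2-12=31
Step 7: prey: 0+0-0=0; pred: 31+0-9=22
Step 8: prey: 0+0-0=0; pred: 22+0-6=16
Step 9: prey: 0+0-0=0; pred: 16+0-4=12
Step 10: prey: 0+0-0=0; pred: 12+0-3=9
Max prey = 30 at step 1

Answer: 30 1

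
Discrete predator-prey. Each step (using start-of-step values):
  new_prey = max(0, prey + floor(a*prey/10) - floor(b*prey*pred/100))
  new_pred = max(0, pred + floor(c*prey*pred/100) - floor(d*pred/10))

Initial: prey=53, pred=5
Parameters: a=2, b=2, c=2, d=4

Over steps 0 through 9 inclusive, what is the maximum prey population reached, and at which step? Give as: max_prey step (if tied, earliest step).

Answer: 60 2

Derivation:
Step 1: prey: 53+10-5=58; pred: 5+5-2=8
Step 2: prey: 58+11-9=60; pred: 8+9-3=14
Step 3: prey: 60+12-16=56; pred: 14+16-5=25
Step 4: prey: 56+11-28=39; pred: 25+28-10=43
Step 5: prey: 39+7-33=13; pred: 43+33-17=59
Step 6: prey: 13+2-15=0; pred: 59+15-23=51
Step 7: prey: 0+0-0=0; pred: 51+0-20=31
Step 8: prey: 0+0-0=0; pred: 31+0-12=19
Step 9: prey: 0+0-0=0; pred: 19+0-7=12
Max prey = 60 at step 2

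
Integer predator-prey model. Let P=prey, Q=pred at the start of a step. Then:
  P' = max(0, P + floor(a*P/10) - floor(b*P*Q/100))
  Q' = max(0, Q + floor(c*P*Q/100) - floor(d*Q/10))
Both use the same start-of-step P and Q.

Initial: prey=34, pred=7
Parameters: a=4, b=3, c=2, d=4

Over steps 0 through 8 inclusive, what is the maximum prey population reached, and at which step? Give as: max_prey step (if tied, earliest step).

Answer: 47 3

Derivation:
Step 1: prey: 34+13-7=40; pred: 7+4-2=9
Step 2: prey: 40+16-10=46; pred: 9+7-3=13
Step 3: prey: 46+18-17=47; pred: 13+11-5=19
Step 4: prey: 47+18-26=39; pred: 19+17-7=29
Step 5: prey: 39+15-33=21; pred: 29+22-11=40
Step 6: prey: 21+8-25=4; pred: 40+16-16=40
Step 7: prey: 4+1-4=1; pred: 40+3-16=27
Step 8: prey: 1+0-0=1; pred: 27+0-10=17
Max prey = 47 at step 3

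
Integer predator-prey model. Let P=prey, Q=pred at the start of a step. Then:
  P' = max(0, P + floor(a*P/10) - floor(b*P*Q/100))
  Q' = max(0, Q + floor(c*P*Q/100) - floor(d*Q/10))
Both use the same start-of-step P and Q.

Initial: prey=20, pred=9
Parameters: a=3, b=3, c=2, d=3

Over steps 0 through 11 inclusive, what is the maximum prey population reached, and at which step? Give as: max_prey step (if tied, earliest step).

Step 1: prey: 20+6-5=21; pred: 9+3-2=10
Step 2: prey: 21+6-6=21; pred: 10+4-3=11
Step 3: prey: 21+6-6=21; pred: 11+4-3=12
Step 4: prey: 21+6-7=20; pred: 12+5-3=14
Step 5: prey: 20+6-8=18; pred: 14+5-4=15
Step 6: prey: 18+5-8=15; pred: 15+5-4=16
Step 7: prey: 15+4-7=12; pred: 16+4-4=16
Step 8: prey: 12+3-5=10; pred: 16+3-4=15
Step 9: prey: 10+3-4=9; pred: 15+3-4=14
Step 10: prey: 9+2-3=8; pred: 14+2-4=12
Step 11: prey: 8+2-2=8; pred: 12+1-3=10
Max prey = 21 at step 1

Answer: 21 1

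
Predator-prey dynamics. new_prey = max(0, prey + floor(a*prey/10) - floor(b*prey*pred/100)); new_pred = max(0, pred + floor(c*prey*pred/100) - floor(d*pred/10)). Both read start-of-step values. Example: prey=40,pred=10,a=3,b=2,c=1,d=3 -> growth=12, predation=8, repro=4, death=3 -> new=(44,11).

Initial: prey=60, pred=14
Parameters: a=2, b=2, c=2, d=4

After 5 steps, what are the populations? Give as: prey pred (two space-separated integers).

Step 1: prey: 60+12-16=56; pred: 14+16-5=25
Step 2: prey: 56+11-28=39; pred: 25+28-10=43
Step 3: prey: 39+7-33=13; pred: 43+33-17=59
Step 4: prey: 13+2-15=0; pred: 59+15-23=51
Step 5: prey: 0+0-0=0; pred: 51+0-20=31

Answer: 0 31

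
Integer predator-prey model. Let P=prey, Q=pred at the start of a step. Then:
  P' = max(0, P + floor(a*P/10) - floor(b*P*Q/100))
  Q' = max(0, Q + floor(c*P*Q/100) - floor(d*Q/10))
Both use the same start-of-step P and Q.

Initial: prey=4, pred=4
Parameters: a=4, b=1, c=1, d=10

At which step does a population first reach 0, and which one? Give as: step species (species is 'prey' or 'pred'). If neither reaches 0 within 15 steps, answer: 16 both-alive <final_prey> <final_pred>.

Step 1: prey: 4+1-0=5; pred: 4+0-4=0
First extinction: pred at step 1

Answer: 1 pred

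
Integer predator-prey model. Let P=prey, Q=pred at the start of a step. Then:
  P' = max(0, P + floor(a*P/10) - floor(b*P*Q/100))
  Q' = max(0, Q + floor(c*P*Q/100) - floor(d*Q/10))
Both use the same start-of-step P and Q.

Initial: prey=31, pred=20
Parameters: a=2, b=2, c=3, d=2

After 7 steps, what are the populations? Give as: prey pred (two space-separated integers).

Answer: 0 29

Derivation:
Step 1: prey: 31+6-12=25; pred: 20+18-4=34
Step 2: prey: 25+5-17=13; pred: 34+25-6=53
Step 3: prey: 13+2-13=2; pred: 53+20-10=63
Step 4: prey: 2+0-2=0; pred: 63+3-12=54
Step 5: prey: 0+0-0=0; pred: 54+0-10=44
Step 6: prey: 0+0-0=0; pred: 44+0-8=36
Step 7: prey: 0+0-0=0; pred: 36+0-7=29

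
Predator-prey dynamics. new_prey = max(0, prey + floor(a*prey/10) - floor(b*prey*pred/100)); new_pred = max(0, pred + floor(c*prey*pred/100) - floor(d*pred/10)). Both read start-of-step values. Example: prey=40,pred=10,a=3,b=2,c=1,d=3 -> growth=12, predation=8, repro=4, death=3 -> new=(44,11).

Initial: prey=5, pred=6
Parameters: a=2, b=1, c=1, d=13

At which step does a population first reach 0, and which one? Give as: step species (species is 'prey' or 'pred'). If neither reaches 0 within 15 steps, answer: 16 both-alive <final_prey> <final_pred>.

Answer: 1 pred

Derivation:
Step 1: prey: 5+1-0=6; pred: 6+0-7=0
First extinction: pred at step 1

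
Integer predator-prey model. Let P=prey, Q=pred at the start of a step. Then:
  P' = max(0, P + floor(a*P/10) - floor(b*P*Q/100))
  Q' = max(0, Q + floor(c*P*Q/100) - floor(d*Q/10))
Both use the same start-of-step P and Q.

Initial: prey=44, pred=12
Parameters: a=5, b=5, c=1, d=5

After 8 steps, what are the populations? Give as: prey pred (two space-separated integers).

Answer: 93 6

Derivation:
Step 1: prey: 44+22-26=40; pred: 12+5-6=11
Step 2: prey: 40+20-22=38; pred: 11+4-5=10
Step 3: prey: 38+19-19=38; pred: 10+3-5=8
Step 4: prey: 38+19-15=42; pred: 8+3-4=7
Step 5: prey: 42+21-14=49; pred: 7+2-3=6
Step 6: prey: 49+24-14=59; pred: 6+2-3=5
Step 7: prey: 59+29-14=74; pred: 5+2-2=5
Step 8: prey: 74+37-18=93; pred: 5+3-2=6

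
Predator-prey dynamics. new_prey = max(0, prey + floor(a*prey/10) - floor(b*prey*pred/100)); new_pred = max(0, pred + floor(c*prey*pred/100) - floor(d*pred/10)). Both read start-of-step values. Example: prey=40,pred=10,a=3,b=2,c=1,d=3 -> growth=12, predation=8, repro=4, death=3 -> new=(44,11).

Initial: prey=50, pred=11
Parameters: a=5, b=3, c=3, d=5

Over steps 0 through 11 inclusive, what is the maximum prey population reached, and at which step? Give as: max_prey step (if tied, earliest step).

Step 1: prey: 50+25-16=59; pred: 11+16-5=22
Step 2: prey: 59+29-38=50; pred: 22+38-11=49
Step 3: prey: 50+25-73=2; pred: 49+73-24=98
Step 4: prey: 2+1-5=0; pred: 98+5-49=54
Step 5: prey: 0+0-0=0; pred: 54+0-27=27
Step 6: prey: 0+0-0=0; pred: 27+0-13=14
Step 7: prey: 0+0-0=0; pred: 14+0-7=7
Step 8: prey: 0+0-0=0; pred: 7+0-3=4
Step 9: prey: 0+0-0=0; pred: 4+0-2=2
Step 10: prey: 0+0-0=0; pred: 2+0-1=1
Step 11: prey: 0+0-0=0; pred: 1+0-0=1
Max prey = 59 at step 1

Answer: 59 1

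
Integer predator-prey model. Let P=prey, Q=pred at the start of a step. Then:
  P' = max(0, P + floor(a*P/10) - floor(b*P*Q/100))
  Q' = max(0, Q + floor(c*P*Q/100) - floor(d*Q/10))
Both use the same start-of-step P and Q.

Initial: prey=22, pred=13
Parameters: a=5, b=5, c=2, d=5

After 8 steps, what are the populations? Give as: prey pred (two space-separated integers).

Step 1: prey: 22+11-14=19; pred: 13+5-6=12
Step 2: prey: 19+9-11=17; pred: 12+4-6=10
Step 3: prey: 17+8-8=17; pred: 10+3-5=8
Step 4: prey: 17+8-6=19; pred: 8+2-4=6
Step 5: prey: 19+9-5=23; pred: 6+2-3=5
Step 6: prey: 23+11-5=29; pred: 5+2-2=5
Step 7: prey: 29+14-7=36; pred: 5+2-2=5
Step 8: prey: 36+18-9=45; pred: 5+3-2=6

Answer: 45 6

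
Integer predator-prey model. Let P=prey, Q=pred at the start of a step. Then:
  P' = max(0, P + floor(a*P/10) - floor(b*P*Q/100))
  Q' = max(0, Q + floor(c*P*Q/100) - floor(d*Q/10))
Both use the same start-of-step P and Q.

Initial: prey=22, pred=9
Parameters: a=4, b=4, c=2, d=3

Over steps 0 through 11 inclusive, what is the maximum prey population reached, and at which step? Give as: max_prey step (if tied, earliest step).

Step 1: prey: 22+8-7=23; pred: 9+3-2=10
Step 2: prey: 23+9-9=23; pred: 10+4-3=11
Step 3: prey: 23+9-10=22; pred: 11+5-3=13
Step 4: prey: 22+8-11=19; pred: 13+5-3=15
Step 5: prey: 19+7-11=15; pred: 15+5-4=16
Step 6: prey: 15+6-9=12; pred: 16+4-4=16
Step 7: prey: 12+4-7=9; pred: 16+3-4=15
Step 8: prey: 9+3-5=7; pred: 15+2-4=13
Step 9: prey: 7+2-3=6; pred: 13+1-3=11
Step 10: prey: 6+2-2=6; pred: 11+1-3=9
Step 11: prey: 6+2-2=6; pred: 9+1-2=8
Max prey = 23 at step 1

Answer: 23 1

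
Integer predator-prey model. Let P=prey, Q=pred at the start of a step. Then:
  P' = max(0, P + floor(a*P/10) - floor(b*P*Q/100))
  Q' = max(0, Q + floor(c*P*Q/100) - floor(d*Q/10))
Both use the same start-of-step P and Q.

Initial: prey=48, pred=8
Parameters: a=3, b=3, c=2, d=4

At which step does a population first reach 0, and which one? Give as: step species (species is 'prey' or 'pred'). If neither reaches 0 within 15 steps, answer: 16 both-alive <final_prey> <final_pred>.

Step 1: prey: 48+14-11=51; pred: 8+7-3=12
Step 2: prey: 51+15-18=48; pred: 12+12-4=20
Step 3: prey: 48+14-28=34; pred: 20+19-8=31
Step 4: prey: 34+10-31=13; pred: 31+21-12=40
Step 5: prey: 13+3-15=1; pred: 40+10-16=34
Step 6: prey: 1+0-1=0; pred: 34+0-13=21
First extinction: prey at step 6

Answer: 6 prey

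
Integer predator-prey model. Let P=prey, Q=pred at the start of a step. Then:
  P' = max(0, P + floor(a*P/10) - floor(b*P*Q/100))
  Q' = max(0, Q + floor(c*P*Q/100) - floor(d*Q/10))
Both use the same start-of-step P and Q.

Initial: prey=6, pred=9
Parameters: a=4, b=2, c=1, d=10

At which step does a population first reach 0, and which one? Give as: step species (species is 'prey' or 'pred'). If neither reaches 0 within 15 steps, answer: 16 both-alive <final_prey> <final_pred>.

Answer: 1 pred

Derivation:
Step 1: prey: 6+2-1=7; pred: 9+0-9=0
First extinction: pred at step 1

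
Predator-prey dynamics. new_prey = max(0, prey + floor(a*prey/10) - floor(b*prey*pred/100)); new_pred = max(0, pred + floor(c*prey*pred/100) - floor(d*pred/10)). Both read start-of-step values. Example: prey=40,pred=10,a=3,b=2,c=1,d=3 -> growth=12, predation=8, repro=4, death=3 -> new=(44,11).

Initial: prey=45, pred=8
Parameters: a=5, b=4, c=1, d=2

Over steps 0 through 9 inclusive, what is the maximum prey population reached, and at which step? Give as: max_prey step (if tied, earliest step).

Step 1: prey: 45+22-14=53; pred: 8+3-1=10
Step 2: prey: 53+26-21=58; pred: 10+5-2=13
Step 3: prey: 58+29-30=57; pred: 13+7-2=18
Step 4: prey: 57+28-41=44; pred: 18+10-3=25
Step 5: prey: 44+22-44=22; pred: 25+11-5=31
Step 6: prey: 22+11-27=6; pred: 31+6-6=31
Step 7: prey: 6+3-7=2; pred: 31+1-6=26
Step 8: prey: 2+1-2=1; pred: 26+0-5=21
Step 9: prey: 1+0-0=1; pred: 21+0-4=17
Max prey = 58 at step 2

Answer: 58 2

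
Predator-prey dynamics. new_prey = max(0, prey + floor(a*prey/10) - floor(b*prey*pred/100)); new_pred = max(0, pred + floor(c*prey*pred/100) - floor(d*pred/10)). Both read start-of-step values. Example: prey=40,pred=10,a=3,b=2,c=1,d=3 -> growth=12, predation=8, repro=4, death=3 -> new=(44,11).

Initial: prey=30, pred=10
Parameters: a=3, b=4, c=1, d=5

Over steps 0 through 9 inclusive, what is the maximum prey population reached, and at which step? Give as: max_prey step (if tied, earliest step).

Step 1: prey: 30+9-12=27; pred: 10+3-5=8
Step 2: prey: 27+8-8=27; pred: 8+2-4=6
Step 3: prey: 27+8-6=29; pred: 6+1-3=4
Step 4: prey: 29+8-4=33; pred: 4+1-2=3
Step 5: prey: 33+9-3=39; pred: 3+0-1=2
Step 6: prey: 39+11-3=47; pred: 2+0-1=1
Step 7: prey: 47+14-1=60; pred: 1+0-0=1
Step 8: prey: 60+18-2=76; pred: 1+0-0=1
Step 9: prey: 76+22-3=95; pred: 1+0-0=1
Max prey = 95 at step 9

Answer: 95 9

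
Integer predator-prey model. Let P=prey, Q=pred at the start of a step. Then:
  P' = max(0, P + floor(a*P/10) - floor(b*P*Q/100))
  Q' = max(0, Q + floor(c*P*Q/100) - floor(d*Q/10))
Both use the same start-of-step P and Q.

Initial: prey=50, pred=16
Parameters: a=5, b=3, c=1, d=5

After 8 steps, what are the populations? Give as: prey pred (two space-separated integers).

Step 1: prey: 50+25-24=51; pred: 16+8-8=16
Step 2: prey: 51+25-24=52; pred: 16+8-8=16
Step 3: prey: 52+26-24=54; pred: 16+8-8=16
Step 4: prey: 54+27-25=56; pred: 16+8-8=16
Step 5: prey: 56+28-26=58; pred: 16+8-8=16
Step 6: prey: 58+29-27=60; pred: 16+9-8=17
Step 7: prey: 60+30-30=60; pred: 17+10-8=19
Step 8: prey: 60+30-34=56; pred: 19+11-9=21

Answer: 56 21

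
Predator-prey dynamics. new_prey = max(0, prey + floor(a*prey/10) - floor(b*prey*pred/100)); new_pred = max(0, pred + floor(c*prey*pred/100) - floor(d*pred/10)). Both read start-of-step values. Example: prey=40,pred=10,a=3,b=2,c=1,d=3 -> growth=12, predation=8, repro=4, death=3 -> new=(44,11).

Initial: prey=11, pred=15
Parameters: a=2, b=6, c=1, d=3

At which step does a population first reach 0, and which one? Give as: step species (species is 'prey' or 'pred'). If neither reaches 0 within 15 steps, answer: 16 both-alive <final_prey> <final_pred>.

Answer: 16 both-alive 1 3

Derivation:
Step 1: prey: 11+2-9=4; pred: 15+1-4=12
Step 2: prey: 4+0-2=2; pred: 12+0-3=9
Step 3: prey: 2+0-1=1; pred: 9+0-2=7
Step 4: prey: 1+0-0=1; pred: 7+0-2=5
Step 5: prey: 1+0-0=1; pred: 5+0-1=4
Step 6: prey: 1+0-0=1; pred: 4+0-1=3
Step 7: prey: 1+0-0=1; pred: 3+0-0=3
Steps 8-15: state stable at prey=1, pred=3 (no change)
No extinction within 15 steps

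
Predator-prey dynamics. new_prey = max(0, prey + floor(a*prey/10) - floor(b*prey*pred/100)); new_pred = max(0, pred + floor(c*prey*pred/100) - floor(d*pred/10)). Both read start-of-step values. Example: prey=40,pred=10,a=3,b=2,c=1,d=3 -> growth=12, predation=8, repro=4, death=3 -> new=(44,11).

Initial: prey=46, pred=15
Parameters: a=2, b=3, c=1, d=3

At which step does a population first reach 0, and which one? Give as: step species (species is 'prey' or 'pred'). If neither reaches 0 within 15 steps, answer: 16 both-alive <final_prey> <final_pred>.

Answer: 16 both-alive 15 3

Derivation:
Step 1: prey: 46+9-20=35; pred: 15+6-4=17
Step 2: prey: 35+7-17=25; pred: 17+5-5=17
Step 3: prey: 25+5-12=18; pred: 17+4-5=16
Step 4: prey: 18+3-8=13; pred: 16+2-4=14
Step 5: prey: 13+2-5=10; pred: 14+1-4=11
Step 6: prey: 10+2-3=9; pred: 11+1-3=9
Step 7: prey: 9+1-2=8; pred: 9+0-2=7
Step 8: prey: 8+1-1=8; pred: 7+0-2=5
Step 9: prey: 8+1-1=8; pred: 5+0-1=4
Step 10: prey: 8+1-0=9; pred: 4+0-1=3
Step 11: prey: 9+1-0=10; pred: 3+0-0=3
Step 12: prey: 10+2-0=12; pred: 3+0-0=3
Step 13: prey: 12+2-1=13; pred: 3+0-0=3
Step 14: prey: 13+2-1=14; pred: 3+0-0=3
Step 15: prey: 14+2-1=15; pred: 3+0-0=3
No extinction within 15 steps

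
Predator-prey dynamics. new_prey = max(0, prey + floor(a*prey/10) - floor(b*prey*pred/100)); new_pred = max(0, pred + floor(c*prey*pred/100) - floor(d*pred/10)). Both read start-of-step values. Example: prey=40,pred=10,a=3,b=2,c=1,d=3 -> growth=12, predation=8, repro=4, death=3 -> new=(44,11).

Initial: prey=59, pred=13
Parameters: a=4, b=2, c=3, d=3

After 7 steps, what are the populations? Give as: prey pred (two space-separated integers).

Step 1: prey: 59+23-15=67; pred: 13+23-3=33
Step 2: prey: 67+26-44=49; pred: 33+66-9=90
Step 3: prey: 49+19-88=0; pred: 90+132-27=195
Step 4: prey: 0+0-0=0; pred: 195+0-58=137
Step 5: prey: 0+0-0=0; pred: 137+0-41=96
Step 6: prey: 0+0-0=0; pred: 96+0-28=68
Step 7: prey: 0+0-0=0; pred: 68+0-20=48

Answer: 0 48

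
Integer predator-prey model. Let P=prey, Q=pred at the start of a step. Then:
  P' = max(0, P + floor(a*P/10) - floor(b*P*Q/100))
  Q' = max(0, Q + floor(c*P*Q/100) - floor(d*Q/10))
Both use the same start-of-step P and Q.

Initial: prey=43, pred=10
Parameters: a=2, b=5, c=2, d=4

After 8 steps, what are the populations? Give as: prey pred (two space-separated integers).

Answer: 2 2

Derivation:
Step 1: prey: 43+8-21=30; pred: 10+8-4=14
Step 2: prey: 30+6-21=15; pred: 14+8-5=17
Step 3: prey: 15+3-12=6; pred: 17+5-6=16
Step 4: prey: 6+1-4=3; pred: 16+1-6=11
Step 5: prey: 3+0-1=2; pred: 11+0-4=7
Step 6: prey: 2+0-0=2; pred: 7+0-2=5
Step 7: prey: 2+0-0=2; pred: 5+0-2=3
Step 8: prey: 2+0-0=2; pred: 3+0-1=2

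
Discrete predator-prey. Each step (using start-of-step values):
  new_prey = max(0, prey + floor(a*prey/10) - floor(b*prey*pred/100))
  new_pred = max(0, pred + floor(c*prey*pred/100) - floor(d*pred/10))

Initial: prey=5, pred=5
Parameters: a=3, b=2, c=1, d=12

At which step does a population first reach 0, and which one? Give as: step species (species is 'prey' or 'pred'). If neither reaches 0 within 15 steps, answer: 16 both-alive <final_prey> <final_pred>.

Answer: 1 pred

Derivation:
Step 1: prey: 5+1-0=6; pred: 5+0-6=0
First extinction: pred at step 1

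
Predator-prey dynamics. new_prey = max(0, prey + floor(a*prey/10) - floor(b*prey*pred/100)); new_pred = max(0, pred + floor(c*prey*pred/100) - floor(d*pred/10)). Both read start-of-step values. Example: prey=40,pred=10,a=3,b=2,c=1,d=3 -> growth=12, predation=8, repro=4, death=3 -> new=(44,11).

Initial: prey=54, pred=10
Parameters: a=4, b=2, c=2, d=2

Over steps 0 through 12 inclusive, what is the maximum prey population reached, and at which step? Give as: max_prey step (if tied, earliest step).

Step 1: prey: 54+21-10=65; pred: 10+10-2=18
Step 2: prey: 65+26-23=68; pred: 18+23-3=38
Step 3: prey: 68+27-51=44; pred: 38+51-7=82
Step 4: prey: 44+17-72=0; pred: 82+72-16=138
Step 5: prey: 0+0-0=0; pred: 138+0-27=111
Step 6: prey: 0+0-0=0; pred: 111+0-22=89
Step 7: prey: 0+0-0=0; pred: 89+0-17=72
Step 8: prey: 0+0-0=0; pred: 72+0-14=58
Step 9: prey: 0+0-0=0; pred: 58+0-11=47
Step 10: prey: 0+0-0=0; pred: 47+0-9=38
Step 11: prey: 0+0-0=0; pred: 38+0-7=31
Step 12: prey: 0+0-0=0; pred: 31+0-6=25
Max prey = 68 at step 2

Answer: 68 2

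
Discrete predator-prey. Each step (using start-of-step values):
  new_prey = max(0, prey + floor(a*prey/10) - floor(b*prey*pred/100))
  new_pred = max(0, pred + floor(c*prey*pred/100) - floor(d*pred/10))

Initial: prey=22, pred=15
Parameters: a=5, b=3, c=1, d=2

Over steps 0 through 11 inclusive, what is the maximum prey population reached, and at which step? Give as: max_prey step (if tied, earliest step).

Answer: 31 5

Derivation:
Step 1: prey: 22+11-9=24; pred: 15+3-3=15
Step 2: prey: 24+12-10=26; pred: 15+3-3=15
Step 3: prey: 26+13-11=28; pred: 15+3-3=15
Step 4: prey: 28+14-12=30; pred: 15+4-3=16
Step 5: prey: 30+15-14=31; pred: 16+4-3=17
Step 6: prey: 31+15-15=31; pred: 17+5-3=19
Step 7: prey: 31+15-17=29; pred: 19+5-3=21
Step 8: prey: 29+14-18=25; pred: 21+6-4=23
Step 9: prey: 25+12-17=20; pred: 23+5-4=24
Step 10: prey: 20+10-14=16; pred: 24+4-4=24
Step 11: prey: 16+8-11=13; pred: 24+3-4=23
Max prey = 31 at step 5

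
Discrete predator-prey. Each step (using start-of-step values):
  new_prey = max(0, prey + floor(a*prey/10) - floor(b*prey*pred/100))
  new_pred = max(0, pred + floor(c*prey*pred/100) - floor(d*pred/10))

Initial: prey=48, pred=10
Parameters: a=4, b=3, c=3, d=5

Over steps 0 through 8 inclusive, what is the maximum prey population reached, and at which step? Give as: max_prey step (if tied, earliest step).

Answer: 53 1

Derivation:
Step 1: prey: 48+19-14=53; pred: 10+14-5=19
Step 2: prey: 53+21-30=44; pred: 19+30-9=40
Step 3: prey: 44+17-52=9; pred: 40+52-20=72
Step 4: prey: 9+3-19=0; pred: 72+19-36=55
Step 5: prey: 0+0-0=0; pred: 55+0-27=28
Step 6: prey: 0+0-0=0; pred: 28+0-14=14
Step 7: prey: 0+0-0=0; pred: 14+0-7=7
Step 8: prey: 0+0-0=0; pred: 7+0-3=4
Max prey = 53 at step 1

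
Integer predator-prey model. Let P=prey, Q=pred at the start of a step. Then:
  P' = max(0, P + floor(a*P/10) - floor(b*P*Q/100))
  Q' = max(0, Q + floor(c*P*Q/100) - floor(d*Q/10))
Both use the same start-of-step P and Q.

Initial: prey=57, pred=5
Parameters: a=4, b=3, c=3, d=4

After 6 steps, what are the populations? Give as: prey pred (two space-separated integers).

Answer: 0 54

Derivation:
Step 1: prey: 57+22-8=71; pred: 5+8-2=11
Step 2: prey: 71+28-23=76; pred: 11+23-4=30
Step 3: prey: 76+30-68=38; pred: 30+68-12=86
Step 4: prey: 38+15-98=0; pred: 86+98-34=150
Step 5: prey: 0+0-0=0; pred: 150+0-60=90
Step 6: prey: 0+0-0=0; pred: 90+0-36=54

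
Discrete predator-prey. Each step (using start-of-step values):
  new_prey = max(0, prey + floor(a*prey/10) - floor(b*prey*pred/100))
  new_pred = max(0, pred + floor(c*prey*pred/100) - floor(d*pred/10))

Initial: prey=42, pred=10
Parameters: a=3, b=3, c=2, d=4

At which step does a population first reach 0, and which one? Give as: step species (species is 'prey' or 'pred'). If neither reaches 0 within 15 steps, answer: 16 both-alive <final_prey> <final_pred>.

Answer: 16 both-alive 2 2

Derivation:
Step 1: prey: 42+12-12=42; pred: 10+8-4=14
Step 2: prey: 42+12-17=37; pred: 14+11-5=20
Step 3: prey: 37+11-22=26; pred: 20+14-8=26
Step 4: prey: 26+7-20=13; pred: 26+13-10=29
Step 5: prey: 13+3-11=5; pred: 29+7-11=25
Step 6: prey: 5+1-3=3; pred: 25+2-10=17
Step 7: prey: 3+0-1=2; pred: 17+1-6=12
Step 8: prey: 2+0-0=2; pred: 12+0-4=8
Step 9: prey: 2+0-0=2; pred: 8+0-3=5
Step 10: prey: 2+0-0=2; pred: 5+0-2=3
Step 11: prey: 2+0-0=2; pred: 3+0-1=2
Step 12: prey: 2+0-0=2; pred: 2+0-0=2
Steps 13-15: state stable at prey=2, pred=2 (no change)
No extinction within 15 steps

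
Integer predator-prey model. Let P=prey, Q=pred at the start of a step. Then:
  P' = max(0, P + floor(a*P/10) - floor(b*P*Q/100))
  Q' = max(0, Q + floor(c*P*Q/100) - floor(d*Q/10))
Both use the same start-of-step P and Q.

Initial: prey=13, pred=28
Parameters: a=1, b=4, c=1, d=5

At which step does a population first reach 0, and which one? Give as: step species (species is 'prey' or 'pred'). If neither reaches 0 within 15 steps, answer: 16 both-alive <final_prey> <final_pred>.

Answer: 1 prey

Derivation:
Step 1: prey: 13+1-14=0; pred: 28+3-14=17
First extinction: prey at step 1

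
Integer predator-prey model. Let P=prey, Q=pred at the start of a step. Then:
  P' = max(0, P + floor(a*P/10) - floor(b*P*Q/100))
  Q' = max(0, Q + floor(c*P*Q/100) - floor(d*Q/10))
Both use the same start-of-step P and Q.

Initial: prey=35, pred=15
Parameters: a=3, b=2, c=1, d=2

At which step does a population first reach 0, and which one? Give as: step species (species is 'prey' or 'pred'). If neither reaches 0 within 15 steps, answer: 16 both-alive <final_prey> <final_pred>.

Step 1: prey: 35+10-10=35; pred: 15+5-3=17
Step 2: prey: 35+10-11=34; pred: 17+5-3=19
Step 3: prey: 34+10-12=32; pred: 19+6-3=22
Step 4: prey: 32+9-14=27; pred: 22+7-4=25
Step 5: prey: 27+8-13=22; pred: 25+6-5=26
Step 6: prey: 22+6-11=17; pred: 26+5-5=26
Step 7: prey: 17+5-8=14; pred: 26+4-5=25
Step 8: prey: 14+4-7=11; pred: 25+3-5=23
Step 9: prey: 11+3-5=9; pred: 23+2-4=21
Step 10: prey: 9+2-3=8; pred: 21+1-4=18
Step 11: prey: 8+2-2=8; pred: 18+1-3=16
Step 12: prey: 8+2-2=8; pred: 16+1-3=14
Step 13: prey: 8+2-2=8; pred: 14+1-2=13
Step 14: prey: 8+2-2=8; pred: 13+1-2=12
Step 15: prey: 8+2-1=9; pred: 12+0-2=10
No extinction within 15 steps

Answer: 16 both-alive 9 10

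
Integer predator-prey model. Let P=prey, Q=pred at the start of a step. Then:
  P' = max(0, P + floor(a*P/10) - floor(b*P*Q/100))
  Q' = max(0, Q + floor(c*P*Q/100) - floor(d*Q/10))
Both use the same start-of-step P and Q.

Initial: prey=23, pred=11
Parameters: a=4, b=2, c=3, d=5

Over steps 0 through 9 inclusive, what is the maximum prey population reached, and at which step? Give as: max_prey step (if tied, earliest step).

Step 1: prey: 23+9-5=27; pred: 11+7-5=13
Step 2: prey: 27+10-7=30; pred: 13+10-6=17
Step 3: prey: 30+12-10=32; pred: 17+15-8=24
Step 4: prey: 32+12-15=29; pred: 24+23-12=35
Step 5: prey: 29+11-20=20; pred: 35+30-17=48
Step 6: prey: 20+8-19=9; pred: 48+28-24=52
Step 7: prey: 9+3-9=3; pred: 52+14-26=40
Step 8: prey: 3+1-2=2; pred: 40+3-20=23
Step 9: prey: 2+0-0=2; pred: 23+1-11=13
Max prey = 32 at step 3

Answer: 32 3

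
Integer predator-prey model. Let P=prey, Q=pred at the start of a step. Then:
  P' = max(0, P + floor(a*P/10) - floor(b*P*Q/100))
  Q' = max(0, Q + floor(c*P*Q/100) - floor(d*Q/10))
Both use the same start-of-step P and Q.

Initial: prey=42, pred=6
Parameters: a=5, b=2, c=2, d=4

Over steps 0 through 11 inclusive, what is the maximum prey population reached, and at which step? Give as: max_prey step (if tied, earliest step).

Answer: 91 3

Derivation:
Step 1: prey: 42+21-5=58; pred: 6+5-2=9
Step 2: prey: 58+29-10=77; pred: 9+10-3=16
Step 3: prey: 77+38-24=91; pred: 16+24-6=34
Step 4: prey: 91+45-61=75; pred: 34+61-13=82
Step 5: prey: 75+37-123=0; pred: 82+123-32=173
Step 6: prey: 0+0-0=0; pred: 173+0-69=104
Step 7: prey: 0+0-0=0; pred: 104+0-41=63
Step 8: prey: 0+0-0=0; pred: 63+0-25=38
Step 9: prey: 0+0-0=0; pred: 38+0-15=23
Step 10: prey: 0+0-0=0; pred: 23+0-9=14
Step 11: prey: 0+0-0=0; pred: 14+0-5=9
Max prey = 91 at step 3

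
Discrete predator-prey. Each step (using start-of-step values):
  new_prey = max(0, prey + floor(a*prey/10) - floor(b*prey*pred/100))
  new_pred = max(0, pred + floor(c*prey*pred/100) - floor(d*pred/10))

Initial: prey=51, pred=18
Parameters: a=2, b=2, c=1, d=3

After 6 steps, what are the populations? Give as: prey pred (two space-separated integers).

Answer: 10 16

Derivation:
Step 1: prey: 51+10-18=43; pred: 18+9-5=22
Step 2: prey: 43+8-18=33; pred: 22+9-6=25
Step 3: prey: 33+6-16=23; pred: 25+8-7=26
Step 4: prey: 23+4-11=16; pred: 26+5-7=24
Step 5: prey: 16+3-7=12; pred: 24+3-7=20
Step 6: prey: 12+2-4=10; pred: 20+2-6=16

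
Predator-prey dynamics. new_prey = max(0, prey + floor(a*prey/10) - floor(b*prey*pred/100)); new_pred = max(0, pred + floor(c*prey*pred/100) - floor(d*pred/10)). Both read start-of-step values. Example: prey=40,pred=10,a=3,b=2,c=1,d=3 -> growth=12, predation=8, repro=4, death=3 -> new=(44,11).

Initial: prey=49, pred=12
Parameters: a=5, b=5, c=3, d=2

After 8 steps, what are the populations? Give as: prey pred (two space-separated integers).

Answer: 0 20

Derivation:
Step 1: prey: 49+24-29=44; pred: 12+17-2=27
Step 2: prey: 44+22-59=7; pred: 27+35-5=57
Step 3: prey: 7+3-19=0; pred: 57+11-11=57
Step 4: prey: 0+0-0=0; pred: 57+0-11=46
Step 5: prey: 0+0-0=0; pred: 46+0-9=37
Step 6: prey: 0+0-0=0; pred: 37+0-7=30
Step 7: prey: 0+0-0=0; pred: 30+0-6=24
Step 8: prey: 0+0-0=0; pred: 24+0-4=20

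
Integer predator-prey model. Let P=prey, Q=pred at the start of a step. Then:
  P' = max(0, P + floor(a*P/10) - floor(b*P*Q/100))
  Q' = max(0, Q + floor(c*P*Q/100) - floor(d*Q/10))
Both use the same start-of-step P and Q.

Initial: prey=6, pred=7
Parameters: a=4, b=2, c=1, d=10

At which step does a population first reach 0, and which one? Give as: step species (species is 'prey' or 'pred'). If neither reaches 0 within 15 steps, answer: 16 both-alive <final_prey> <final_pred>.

Step 1: prey: 6+2-0=8; pred: 7+0-7=0
First extinction: pred at step 1

Answer: 1 pred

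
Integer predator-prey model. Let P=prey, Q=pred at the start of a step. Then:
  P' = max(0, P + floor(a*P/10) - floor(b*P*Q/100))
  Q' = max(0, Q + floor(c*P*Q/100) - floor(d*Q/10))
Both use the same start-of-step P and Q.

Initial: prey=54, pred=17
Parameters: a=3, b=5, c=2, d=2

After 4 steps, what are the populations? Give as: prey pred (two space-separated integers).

Step 1: prey: 54+16-45=25; pred: 17+18-3=32
Step 2: prey: 25+7-40=0; pred: 32+16-6=42
Step 3: prey: 0+0-0=0; pred: 42+0-8=34
Step 4: prey: 0+0-0=0; pred: 34+0-6=28

Answer: 0 28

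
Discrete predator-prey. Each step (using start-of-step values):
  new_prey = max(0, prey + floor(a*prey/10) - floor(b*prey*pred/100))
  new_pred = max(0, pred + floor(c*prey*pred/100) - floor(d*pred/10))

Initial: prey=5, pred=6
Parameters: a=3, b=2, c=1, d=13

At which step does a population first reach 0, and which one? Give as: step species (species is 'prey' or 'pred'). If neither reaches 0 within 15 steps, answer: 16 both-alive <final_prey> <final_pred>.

Step 1: prey: 5+1-0=6; pred: 6+0-7=0
First extinction: pred at step 1

Answer: 1 pred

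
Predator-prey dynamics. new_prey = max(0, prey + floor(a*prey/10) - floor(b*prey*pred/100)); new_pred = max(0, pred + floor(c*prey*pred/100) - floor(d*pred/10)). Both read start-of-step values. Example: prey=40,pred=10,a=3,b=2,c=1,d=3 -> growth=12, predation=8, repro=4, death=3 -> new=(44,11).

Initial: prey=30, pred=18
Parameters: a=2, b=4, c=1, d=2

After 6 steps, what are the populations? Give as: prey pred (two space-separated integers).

Step 1: prey: 30+6-21=15; pred: 18+5-3=20
Step 2: prey: 15+3-12=6; pred: 20+3-4=19
Step 3: prey: 6+1-4=3; pred: 19+1-3=17
Step 4: prey: 3+0-2=1; pred: 17+0-3=14
Step 5: prey: 1+0-0=1; pred: 14+0-2=12
Step 6: prey: 1+0-0=1; pred: 12+0-2=10

Answer: 1 10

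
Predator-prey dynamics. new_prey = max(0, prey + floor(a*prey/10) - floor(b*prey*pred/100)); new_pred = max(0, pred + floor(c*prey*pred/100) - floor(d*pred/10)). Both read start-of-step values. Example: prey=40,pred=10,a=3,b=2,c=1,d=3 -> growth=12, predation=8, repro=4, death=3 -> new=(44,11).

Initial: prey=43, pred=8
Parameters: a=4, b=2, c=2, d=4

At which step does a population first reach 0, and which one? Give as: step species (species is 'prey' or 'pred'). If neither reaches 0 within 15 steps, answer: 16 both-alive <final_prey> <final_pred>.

Answer: 6 prey

Derivation:
Step 1: prey: 43+17-6=54; pred: 8+6-3=11
Step 2: prey: 54+21-11=64; pred: 11+11-4=18
Step 3: prey: 64+25-23=66; pred: 18+23-7=34
Step 4: prey: 66+26-44=48; pred: 34+44-13=65
Step 5: prey: 48+19-62=5; pred: 65+62-26=101
Step 6: prey: 5+2-10=0; pred: 101+10-40=71
First extinction: prey at step 6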